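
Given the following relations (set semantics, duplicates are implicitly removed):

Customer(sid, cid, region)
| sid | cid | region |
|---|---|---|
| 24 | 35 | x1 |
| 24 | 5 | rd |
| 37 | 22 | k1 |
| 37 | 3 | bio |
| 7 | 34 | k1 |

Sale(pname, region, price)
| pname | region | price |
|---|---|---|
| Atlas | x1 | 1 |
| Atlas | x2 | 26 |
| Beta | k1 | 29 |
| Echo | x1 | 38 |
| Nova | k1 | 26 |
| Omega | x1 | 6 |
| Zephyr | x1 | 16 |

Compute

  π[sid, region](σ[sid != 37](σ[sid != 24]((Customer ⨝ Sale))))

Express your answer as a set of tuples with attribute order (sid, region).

Natural join on region: {(24, 35, x1, Atlas, 1), (24, 35, x1, Echo, 38), (24, 35, x1, Omega, 6), (24, 35, x1, Zephyr, 16), (37, 22, k1, Beta, 29), (37, 22, k1, Nova, 26), (7, 34, k1, Beta, 29), (7, 34, k1, Nova, 26)}
Selection sid != 24: {(37, 22, k1, Beta, 29), (37, 22, k1, Nova, 26), (7, 34, k1, Beta, 29), (7, 34, k1, Nova, 26)}
Selection sid != 37: {(7, 34, k1, Beta, 29), (7, 34, k1, Nova, 26)}
π[sid, region]: project onto (sid, region) (1 duplicate(s) eliminated) → {(7, k1)}

{(7, k1)}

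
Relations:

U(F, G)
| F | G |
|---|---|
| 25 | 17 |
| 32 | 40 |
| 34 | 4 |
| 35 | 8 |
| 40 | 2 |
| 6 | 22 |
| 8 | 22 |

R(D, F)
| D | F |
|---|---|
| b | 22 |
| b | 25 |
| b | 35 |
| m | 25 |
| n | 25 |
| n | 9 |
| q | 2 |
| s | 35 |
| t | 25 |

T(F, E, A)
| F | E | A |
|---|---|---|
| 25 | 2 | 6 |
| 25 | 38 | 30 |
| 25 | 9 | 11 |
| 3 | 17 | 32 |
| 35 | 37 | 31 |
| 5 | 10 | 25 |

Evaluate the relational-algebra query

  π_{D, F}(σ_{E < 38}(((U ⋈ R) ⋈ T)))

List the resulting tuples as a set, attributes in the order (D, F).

{(b, 25), (b, 35), (m, 25), (n, 25), (s, 35), (t, 25)}

Joining U and R on F yields {(25, 17, b), (25, 17, m), (25, 17, n), (25, 17, t), (35, 8, b), (35, 8, s)}.
Joining (U ⋈ R) and T on F yields {(25, 17, b, 2, 6), (25, 17, b, 38, 30), (25, 17, b, 9, 11), (25, 17, m, 2, 6), (25, 17, m, 38, 30), (25, 17, m, 9, 11), (25, 17, n, 2, 6), (25, 17, n, 38, 30), (25, 17, n, 9, 11), (25, 17, t, 2, 6), (25, 17, t, 38, 30), (25, 17, t, 9, 11), (35, 8, b, 37, 31), (35, 8, s, 37, 31)}.
Filtering on E < 38 leaves {(25, 17, b, 2, 6), (25, 17, b, 9, 11), (25, 17, m, 2, 6), (25, 17, m, 9, 11), (25, 17, n, 2, 6), (25, 17, n, 9, 11), (25, 17, t, 2, 6), (25, 17, t, 9, 11), (35, 8, b, 37, 31), (35, 8, s, 37, 31)}.
π_{D, F} gives {(b, 25), (b, 35), (m, 25), (n, 25), (s, 35), (t, 25)} (4 duplicate(s) eliminated).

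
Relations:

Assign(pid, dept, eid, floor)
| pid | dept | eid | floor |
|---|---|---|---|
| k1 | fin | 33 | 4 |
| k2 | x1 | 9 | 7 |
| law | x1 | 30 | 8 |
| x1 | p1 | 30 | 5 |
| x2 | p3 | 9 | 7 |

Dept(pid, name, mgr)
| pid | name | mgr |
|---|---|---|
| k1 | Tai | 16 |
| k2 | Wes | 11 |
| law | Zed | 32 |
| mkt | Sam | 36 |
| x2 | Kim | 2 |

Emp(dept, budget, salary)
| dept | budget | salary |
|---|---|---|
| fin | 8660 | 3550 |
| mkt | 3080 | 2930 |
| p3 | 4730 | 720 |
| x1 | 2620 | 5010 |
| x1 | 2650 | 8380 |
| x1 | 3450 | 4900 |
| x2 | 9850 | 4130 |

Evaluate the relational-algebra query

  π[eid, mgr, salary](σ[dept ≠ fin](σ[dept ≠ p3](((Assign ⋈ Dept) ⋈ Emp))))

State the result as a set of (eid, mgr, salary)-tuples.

{(30, 32, 4900), (30, 32, 5010), (30, 32, 8380), (9, 11, 4900), (9, 11, 5010), (9, 11, 8380)}

Joining Assign and Dept on pid yields {(k1, fin, 33, 4, Tai, 16), (k2, x1, 9, 7, Wes, 11), (law, x1, 30, 8, Zed, 32), (x2, p3, 9, 7, Kim, 2)}.
Joining (Assign ⋈ Dept) and Emp on dept yields {(k1, fin, 33, 4, Tai, 16, 8660, 3550), (k2, x1, 9, 7, Wes, 11, 2620, 5010), (k2, x1, 9, 7, Wes, 11, 2650, 8380), (k2, x1, 9, 7, Wes, 11, 3450, 4900), (law, x1, 30, 8, Zed, 32, 2620, 5010), (law, x1, 30, 8, Zed, 32, 2650, 8380), (law, x1, 30, 8, Zed, 32, 3450, 4900), (x2, p3, 9, 7, Kim, 2, 4730, 720)}.
Selection dept ≠ p3: {(k1, fin, 33, 4, Tai, 16, 8660, 3550), (k2, x1, 9, 7, Wes, 11, 2620, 5010), (k2, x1, 9, 7, Wes, 11, 2650, 8380), (k2, x1, 9, 7, Wes, 11, 3450, 4900), (law, x1, 30, 8, Zed, 32, 2620, 5010), (law, x1, 30, 8, Zed, 32, 2650, 8380), (law, x1, 30, 8, Zed, 32, 3450, 4900)}
Selection dept ≠ fin: {(k2, x1, 9, 7, Wes, 11, 2620, 5010), (k2, x1, 9, 7, Wes, 11, 2650, 8380), (k2, x1, 9, 7, Wes, 11, 3450, 4900), (law, x1, 30, 8, Zed, 32, 2620, 5010), (law, x1, 30, 8, Zed, 32, 2650, 8380), (law, x1, 30, 8, Zed, 32, 3450, 4900)}
π[eid, mgr, salary]: project onto (eid, mgr, salary) → {(30, 32, 4900), (30, 32, 5010), (30, 32, 8380), (9, 11, 4900), (9, 11, 5010), (9, 11, 8380)}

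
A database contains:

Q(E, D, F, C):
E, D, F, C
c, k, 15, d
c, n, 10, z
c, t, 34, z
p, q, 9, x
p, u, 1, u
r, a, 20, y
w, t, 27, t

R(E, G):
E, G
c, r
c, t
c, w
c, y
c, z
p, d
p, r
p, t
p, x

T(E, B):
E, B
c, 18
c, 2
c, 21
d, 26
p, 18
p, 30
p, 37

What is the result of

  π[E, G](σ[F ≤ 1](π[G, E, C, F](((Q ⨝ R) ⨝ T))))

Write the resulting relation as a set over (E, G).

{(p, d), (p, r), (p, t), (p, x)}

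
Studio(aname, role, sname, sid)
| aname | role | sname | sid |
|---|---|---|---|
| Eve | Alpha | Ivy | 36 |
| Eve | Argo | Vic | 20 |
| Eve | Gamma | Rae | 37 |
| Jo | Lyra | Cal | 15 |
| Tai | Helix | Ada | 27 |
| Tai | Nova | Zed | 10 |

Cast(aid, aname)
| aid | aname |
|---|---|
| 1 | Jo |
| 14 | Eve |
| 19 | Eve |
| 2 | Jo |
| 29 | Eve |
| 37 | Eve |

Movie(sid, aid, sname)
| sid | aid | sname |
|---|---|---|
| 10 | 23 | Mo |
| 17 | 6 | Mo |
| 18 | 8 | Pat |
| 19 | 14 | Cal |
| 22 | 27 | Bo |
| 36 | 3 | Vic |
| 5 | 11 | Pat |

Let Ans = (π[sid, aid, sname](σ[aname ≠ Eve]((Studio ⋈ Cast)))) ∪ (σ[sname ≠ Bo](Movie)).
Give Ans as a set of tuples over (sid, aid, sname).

{(10, 23, Mo), (15, 1, Cal), (15, 2, Cal), (17, 6, Mo), (18, 8, Pat), (19, 14, Cal), (36, 3, Vic), (5, 11, Pat)}

Natural join on aname: {(Eve, Alpha, Ivy, 36, 14), (Eve, Alpha, Ivy, 36, 19), (Eve, Alpha, Ivy, 36, 29), (Eve, Alpha, Ivy, 36, 37), (Eve, Argo, Vic, 20, 14), (Eve, Argo, Vic, 20, 19), (Eve, Argo, Vic, 20, 29), (Eve, Argo, Vic, 20, 37), (Eve, Gamma, Rae, 37, 14), (Eve, Gamma, Rae, 37, 19), (Eve, Gamma, Rae, 37, 29), (Eve, Gamma, Rae, 37, 37), (Jo, Lyra, Cal, 15, 1), (Jo, Lyra, Cal, 15, 2)}
Filtering on aname ≠ Eve leaves {(Jo, Lyra, Cal, 15, 1), (Jo, Lyra, Cal, 15, 2)}.
π[sid, aid, sname]: project onto (sid, aid, sname) → {(15, 1, Cal), (15, 2, Cal)}
Filtering on sname ≠ Bo leaves {(10, 23, Mo), (17, 6, Mo), (18, 8, Pat), (19, 14, Cal), (36, 3, Vic), (5, 11, Pat)}.
Union: {(15, 1, Cal), (15, 2, Cal)} with {(10, 23, Mo), (17, 6, Mo), (18, 8, Pat), (19, 14, Cal), (36, 3, Vic), (5, 11, Pat)} → {(10, 23, Mo), (15, 1, Cal), (15, 2, Cal), (17, 6, Mo), (18, 8, Pat), (19, 14, Cal), (36, 3, Vic), (5, 11, Pat)}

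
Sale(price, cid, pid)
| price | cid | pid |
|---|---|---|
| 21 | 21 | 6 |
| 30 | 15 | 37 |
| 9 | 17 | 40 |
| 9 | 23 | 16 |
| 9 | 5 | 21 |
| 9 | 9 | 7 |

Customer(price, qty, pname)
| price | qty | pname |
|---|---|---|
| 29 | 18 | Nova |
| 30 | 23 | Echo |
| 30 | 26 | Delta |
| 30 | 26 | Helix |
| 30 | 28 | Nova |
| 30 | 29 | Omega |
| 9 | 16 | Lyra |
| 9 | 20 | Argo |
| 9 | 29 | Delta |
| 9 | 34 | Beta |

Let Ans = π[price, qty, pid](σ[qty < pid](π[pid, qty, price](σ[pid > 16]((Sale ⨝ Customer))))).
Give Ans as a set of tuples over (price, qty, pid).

{(30, 23, 37), (30, 26, 37), (30, 28, 37), (30, 29, 37), (9, 16, 21), (9, 16, 40), (9, 20, 21), (9, 20, 40), (9, 29, 40), (9, 34, 40)}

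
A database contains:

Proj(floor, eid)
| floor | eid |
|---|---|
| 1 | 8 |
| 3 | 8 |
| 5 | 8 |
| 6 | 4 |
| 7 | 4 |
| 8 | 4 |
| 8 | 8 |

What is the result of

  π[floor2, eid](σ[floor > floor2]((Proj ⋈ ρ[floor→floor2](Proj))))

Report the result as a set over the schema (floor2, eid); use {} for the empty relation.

ρ[floor→floor2]: schema becomes (floor2, eid); tuples unchanged.
Proj ⋈ ρ[floor→floor2](Proj) (natural join on eid): {(1, 8, 1), (1, 8, 3), (1, 8, 5), (1, 8, 8), (3, 8, 1), (3, 8, 3), (3, 8, 5), (3, 8, 8), (5, 8, 1), (5, 8, 3), (5, 8, 5), (5, 8, 8), (6, 4, 6), (6, 4, 7), (6, 4, 8), (7, 4, 6), (7, 4, 7), (7, 4, 8), (8, 4, 6), (8, 4, 7), (8, 4, 8), (8, 8, 1), (8, 8, 3), (8, 8, 5), (8, 8, 8)}
Filtering on floor > floor2 leaves {(3, 8, 1), (5, 8, 1), (5, 8, 3), (7, 4, 6), (8, 4, 6), (8, 4, 7), (8, 8, 1), (8, 8, 3), (8, 8, 5)}.
Projecting to floor2, eid (4 duplicate(s) eliminated): {(1, 8), (3, 8), (5, 8), (6, 4), (7, 4)}

{(1, 8), (3, 8), (5, 8), (6, 4), (7, 4)}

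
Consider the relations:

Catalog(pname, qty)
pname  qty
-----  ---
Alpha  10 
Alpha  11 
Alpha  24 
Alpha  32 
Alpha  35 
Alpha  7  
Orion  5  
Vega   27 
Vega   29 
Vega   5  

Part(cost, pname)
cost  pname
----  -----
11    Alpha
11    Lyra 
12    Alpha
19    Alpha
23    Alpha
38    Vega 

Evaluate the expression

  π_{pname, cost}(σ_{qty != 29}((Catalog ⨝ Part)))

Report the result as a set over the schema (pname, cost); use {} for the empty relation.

Joining Catalog and Part on pname yields {(Alpha, 10, 11), (Alpha, 10, 12), (Alpha, 10, 19), (Alpha, 10, 23), (Alpha, 11, 11), (Alpha, 11, 12), (Alpha, 11, 19), (Alpha, 11, 23), (Alpha, 24, 11), (Alpha, 24, 12), (Alpha, 24, 19), (Alpha, 24, 23), (Alpha, 32, 11), (Alpha, 32, 12), (Alpha, 32, 19), (Alpha, 32, 23), (Alpha, 35, 11), (Alpha, 35, 12), (Alpha, 35, 19), (Alpha, 35, 23), (Alpha, 7, 11), (Alpha, 7, 12), (Alpha, 7, 19), (Alpha, 7, 23), (Vega, 27, 38), (Vega, 29, 38), (Vega, 5, 38)}.
σ[qty != 29]: keep tuples satisfying qty != 29 → {(Alpha, 10, 11), (Alpha, 10, 12), (Alpha, 10, 19), (Alpha, 10, 23), (Alpha, 11, 11), (Alpha, 11, 12), (Alpha, 11, 19), (Alpha, 11, 23), (Alpha, 24, 11), (Alpha, 24, 12), (Alpha, 24, 19), (Alpha, 24, 23), (Alpha, 32, 11), (Alpha, 32, 12), (Alpha, 32, 19), (Alpha, 32, 23), (Alpha, 35, 11), (Alpha, 35, 12), (Alpha, 35, 19), (Alpha, 35, 23), (Alpha, 7, 11), (Alpha, 7, 12), (Alpha, 7, 19), (Alpha, 7, 23), (Vega, 27, 38), (Vega, 5, 38)}
Keep only column(s) pname, cost (21 duplicate(s) eliminated): {(Alpha, 11), (Alpha, 12), (Alpha, 19), (Alpha, 23), (Vega, 38)}

{(Alpha, 11), (Alpha, 12), (Alpha, 19), (Alpha, 23), (Vega, 38)}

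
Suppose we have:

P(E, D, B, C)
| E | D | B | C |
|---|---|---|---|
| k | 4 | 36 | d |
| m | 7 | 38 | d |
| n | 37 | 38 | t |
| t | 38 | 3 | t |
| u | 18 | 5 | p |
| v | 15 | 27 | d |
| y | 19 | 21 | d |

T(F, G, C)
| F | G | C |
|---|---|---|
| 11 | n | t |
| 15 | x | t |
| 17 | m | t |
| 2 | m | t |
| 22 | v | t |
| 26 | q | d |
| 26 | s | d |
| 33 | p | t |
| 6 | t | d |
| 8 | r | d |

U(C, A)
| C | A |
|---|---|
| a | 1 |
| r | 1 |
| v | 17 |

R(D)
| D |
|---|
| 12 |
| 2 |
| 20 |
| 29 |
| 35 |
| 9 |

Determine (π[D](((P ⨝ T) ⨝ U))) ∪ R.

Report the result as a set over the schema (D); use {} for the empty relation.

{12, 2, 20, 29, 35, 9}

Joining P and T on C yields {(k, 4, 36, d, 26, q), (k, 4, 36, d, 26, s), (k, 4, 36, d, 6, t), (k, 4, 36, d, 8, r), (m, 7, 38, d, 26, q), (m, 7, 38, d, 26, s), (m, 7, 38, d, 6, t), (m, 7, 38, d, 8, r), (n, 37, 38, t, 11, n), (n, 37, 38, t, 15, x), (n, 37, 38, t, 17, m), (n, 37, 38, t, 2, m), (n, 37, 38, t, 22, v), (n, 37, 38, t, 33, p), (t, 38, 3, t, 11, n), (t, 38, 3, t, 15, x), (t, 38, 3, t, 17, m), (t, 38, 3, t, 2, m), (t, 38, 3, t, 22, v), (t, 38, 3, t, 33, p), (v, 15, 27, d, 26, q), (v, 15, 27, d, 26, s), (v, 15, 27, d, 6, t), (v, 15, 27, d, 8, r), (y, 19, 21, d, 26, q), (y, 19, 21, d, 26, s), (y, 19, 21, d, 6, t), (y, 19, 21, d, 8, r)}.
Joining (P ⨝ T) and U on C yields {}.
Projecting to D: {}
Taking the union: {12, 2, 20, 29, 35, 9}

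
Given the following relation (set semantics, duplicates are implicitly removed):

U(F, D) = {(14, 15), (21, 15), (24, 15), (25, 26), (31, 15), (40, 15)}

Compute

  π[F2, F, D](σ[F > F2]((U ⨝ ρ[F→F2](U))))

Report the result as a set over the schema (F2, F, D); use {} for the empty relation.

{(14, 21, 15), (14, 24, 15), (14, 31, 15), (14, 40, 15), (21, 24, 15), (21, 31, 15), (21, 40, 15), (24, 31, 15), (24, 40, 15), (31, 40, 15)}

ρ[F→F2]: schema becomes (F2, D); tuples unchanged.
U ⋈ ρ[F→F2](U) (natural join on D): {(14, 15, 14), (14, 15, 21), (14, 15, 24), (14, 15, 31), (14, 15, 40), (21, 15, 14), (21, 15, 21), (21, 15, 24), (21, 15, 31), (21, 15, 40), (24, 15, 14), (24, 15, 21), (24, 15, 24), (24, 15, 31), (24, 15, 40), (25, 26, 25), (31, 15, 14), (31, 15, 21), (31, 15, 24), (31, 15, 31), (31, 15, 40), (40, 15, 14), (40, 15, 21), (40, 15, 24), (40, 15, 31), (40, 15, 40)}
σ[F > F2]: keep tuples satisfying F > F2 → {(21, 15, 14), (24, 15, 14), (24, 15, 21), (31, 15, 14), (31, 15, 21), (31, 15, 24), (40, 15, 14), (40, 15, 21), (40, 15, 24), (40, 15, 31)}
Keep only column(s) F2, F, D: {(14, 21, 15), (14, 24, 15), (14, 31, 15), (14, 40, 15), (21, 24, 15), (21, 31, 15), (21, 40, 15), (24, 31, 15), (24, 40, 15), (31, 40, 15)}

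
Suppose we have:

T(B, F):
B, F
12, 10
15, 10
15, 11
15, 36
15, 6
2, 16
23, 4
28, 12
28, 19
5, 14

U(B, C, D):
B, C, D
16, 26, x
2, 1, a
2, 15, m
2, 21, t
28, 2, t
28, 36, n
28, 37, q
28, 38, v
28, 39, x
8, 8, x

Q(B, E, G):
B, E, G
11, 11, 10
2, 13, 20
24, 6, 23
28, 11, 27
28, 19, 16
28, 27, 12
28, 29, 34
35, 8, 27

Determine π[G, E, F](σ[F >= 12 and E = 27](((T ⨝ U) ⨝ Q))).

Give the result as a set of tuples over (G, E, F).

{(12, 27, 12), (12, 27, 19)}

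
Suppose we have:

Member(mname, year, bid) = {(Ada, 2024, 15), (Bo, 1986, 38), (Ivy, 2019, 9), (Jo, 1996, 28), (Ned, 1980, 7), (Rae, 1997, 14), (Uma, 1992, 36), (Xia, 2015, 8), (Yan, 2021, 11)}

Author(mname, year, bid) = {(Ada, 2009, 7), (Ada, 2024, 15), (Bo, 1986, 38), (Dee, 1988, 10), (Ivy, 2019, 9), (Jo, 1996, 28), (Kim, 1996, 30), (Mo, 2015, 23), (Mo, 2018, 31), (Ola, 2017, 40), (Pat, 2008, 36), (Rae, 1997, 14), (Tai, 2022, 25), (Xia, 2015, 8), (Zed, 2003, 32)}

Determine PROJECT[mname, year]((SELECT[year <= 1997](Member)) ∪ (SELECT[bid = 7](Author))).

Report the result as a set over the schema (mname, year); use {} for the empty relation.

{(Ada, 2009), (Bo, 1986), (Jo, 1996), (Ned, 1980), (Rae, 1997), (Uma, 1992)}

Filtering on year <= 1997 leaves {(Bo, 1986, 38), (Jo, 1996, 28), (Ned, 1980, 7), (Rae, 1997, 14), (Uma, 1992, 36)}.
Filtering on bid = 7 leaves {(Ada, 2009, 7)}.
Union: {(Bo, 1986, 38), (Jo, 1996, 28), (Ned, 1980, 7), (Rae, 1997, 14), (Uma, 1992, 36)} with {(Ada, 2009, 7)} → {(Ada, 2009, 7), (Bo, 1986, 38), (Jo, 1996, 28), (Ned, 1980, 7), (Rae, 1997, 14), (Uma, 1992, 36)}
π_{mname, year} gives {(Ada, 2009), (Bo, 1986), (Jo, 1996), (Ned, 1980), (Rae, 1997), (Uma, 1992)}.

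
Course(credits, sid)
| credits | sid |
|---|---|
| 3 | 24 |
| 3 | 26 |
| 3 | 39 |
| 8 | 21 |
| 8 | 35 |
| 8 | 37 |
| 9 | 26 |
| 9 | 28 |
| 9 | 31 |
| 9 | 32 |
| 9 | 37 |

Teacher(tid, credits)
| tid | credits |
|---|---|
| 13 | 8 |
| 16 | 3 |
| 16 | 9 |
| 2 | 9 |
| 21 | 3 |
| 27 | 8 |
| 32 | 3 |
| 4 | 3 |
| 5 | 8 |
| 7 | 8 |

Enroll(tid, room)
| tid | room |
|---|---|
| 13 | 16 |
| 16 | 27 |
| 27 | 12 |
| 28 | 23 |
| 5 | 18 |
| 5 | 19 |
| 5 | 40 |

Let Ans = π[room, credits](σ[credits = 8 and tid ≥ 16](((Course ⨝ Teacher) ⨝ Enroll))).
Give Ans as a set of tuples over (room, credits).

{(12, 8)}

Joining Course and Teacher on credits yields {(3, 24, 16), (3, 24, 21), (3, 24, 32), (3, 24, 4), (3, 26, 16), (3, 26, 21), (3, 26, 32), (3, 26, 4), (3, 39, 16), (3, 39, 21), (3, 39, 32), (3, 39, 4), (8, 21, 13), (8, 21, 27), (8, 21, 5), (8, 21, 7), (8, 35, 13), (8, 35, 27), (8, 35, 5), (8, 35, 7), (8, 37, 13), (8, 37, 27), (8, 37, 5), (8, 37, 7), (9, 26, 16), (9, 26, 2), (9, 28, 16), (9, 28, 2), (9, 31, 16), (9, 31, 2), (9, 32, 16), (9, 32, 2), (9, 37, 16), (9, 37, 2)}.
Joining (Course ⨝ Teacher) and Enroll on tid yields {(3, 24, 16, 27), (3, 26, 16, 27), (3, 39, 16, 27), (8, 21, 13, 16), (8, 21, 27, 12), (8, 21, 5, 18), (8, 21, 5, 19), (8, 21, 5, 40), (8, 35, 13, 16), (8, 35, 27, 12), (8, 35, 5, 18), (8, 35, 5, 19), (8, 35, 5, 40), (8, 37, 13, 16), (8, 37, 27, 12), (8, 37, 5, 18), (8, 37, 5, 19), (8, 37, 5, 40), (9, 26, 16, 27), (9, 28, 16, 27), (9, 31, 16, 27), (9, 32, 16, 27), (9, 37, 16, 27)}.
Apply σ_{credits = 8 and tid ≥ 16}; surviving tuples: {(8, 21, 27, 12), (8, 35, 27, 12), (8, 37, 27, 12)}
π[room, credits]: project onto (room, credits) (2 duplicate(s) eliminated) → {(12, 8)}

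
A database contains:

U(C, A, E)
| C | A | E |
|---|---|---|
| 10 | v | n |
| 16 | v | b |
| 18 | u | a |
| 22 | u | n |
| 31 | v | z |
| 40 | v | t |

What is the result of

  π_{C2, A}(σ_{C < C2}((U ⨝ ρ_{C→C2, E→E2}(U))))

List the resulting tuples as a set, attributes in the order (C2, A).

{(16, v), (22, u), (31, v), (40, v)}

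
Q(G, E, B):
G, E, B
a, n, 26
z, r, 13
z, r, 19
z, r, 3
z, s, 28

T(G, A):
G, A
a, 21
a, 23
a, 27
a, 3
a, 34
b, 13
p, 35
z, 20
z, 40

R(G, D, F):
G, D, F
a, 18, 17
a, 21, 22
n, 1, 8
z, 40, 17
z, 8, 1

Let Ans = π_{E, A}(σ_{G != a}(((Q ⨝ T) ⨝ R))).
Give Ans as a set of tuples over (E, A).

{(r, 20), (r, 40), (s, 20), (s, 40)}

Joining Q and T on G yields {(a, n, 26, 21), (a, n, 26, 23), (a, n, 26, 27), (a, n, 26, 3), (a, n, 26, 34), (z, r, 13, 20), (z, r, 13, 40), (z, r, 19, 20), (z, r, 19, 40), (z, r, 3, 20), (z, r, 3, 40), (z, s, 28, 20), (z, s, 28, 40)}.
Joining (Q ⨝ T) and R on G yields {(a, n, 26, 21, 18, 17), (a, n, 26, 21, 21, 22), (a, n, 26, 23, 18, 17), (a, n, 26, 23, 21, 22), (a, n, 26, 27, 18, 17), (a, n, 26, 27, 21, 22), (a, n, 26, 3, 18, 17), (a, n, 26, 3, 21, 22), (a, n, 26, 34, 18, 17), (a, n, 26, 34, 21, 22), (z, r, 13, 20, 40, 17), (z, r, 13, 20, 8, 1), (z, r, 13, 40, 40, 17), (z, r, 13, 40, 8, 1), (z, r, 19, 20, 40, 17), (z, r, 19, 20, 8, 1), (z, r, 19, 40, 40, 17), (z, r, 19, 40, 8, 1), (z, r, 3, 20, 40, 17), (z, r, 3, 20, 8, 1), (z, r, 3, 40, 40, 17), (z, r, 3, 40, 8, 1), (z, s, 28, 20, 40, 17), (z, s, 28, 20, 8, 1), (z, s, 28, 40, 40, 17), (z, s, 28, 40, 8, 1)}.
Filtering on G != a leaves {(z, r, 13, 20, 40, 17), (z, r, 13, 20, 8, 1), (z, r, 13, 40, 40, 17), (z, r, 13, 40, 8, 1), (z, r, 19, 20, 40, 17), (z, r, 19, 20, 8, 1), (z, r, 19, 40, 40, 17), (z, r, 19, 40, 8, 1), (z, r, 3, 20, 40, 17), (z, r, 3, 20, 8, 1), (z, r, 3, 40, 40, 17), (z, r, 3, 40, 8, 1), (z, s, 28, 20, 40, 17), (z, s, 28, 20, 8, 1), (z, s, 28, 40, 40, 17), (z, s, 28, 40, 8, 1)}.
Keep only column(s) E, A (12 duplicate(s) eliminated): {(r, 20), (r, 40), (s, 20), (s, 40)}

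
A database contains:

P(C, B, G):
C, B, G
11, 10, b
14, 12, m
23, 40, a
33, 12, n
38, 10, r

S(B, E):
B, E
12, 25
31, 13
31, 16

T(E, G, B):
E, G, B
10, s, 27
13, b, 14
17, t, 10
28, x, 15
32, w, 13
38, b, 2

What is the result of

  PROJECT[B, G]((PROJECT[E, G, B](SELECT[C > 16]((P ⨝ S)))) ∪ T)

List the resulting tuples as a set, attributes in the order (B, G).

{(10, t), (12, n), (13, w), (14, b), (15, x), (2, b), (27, s)}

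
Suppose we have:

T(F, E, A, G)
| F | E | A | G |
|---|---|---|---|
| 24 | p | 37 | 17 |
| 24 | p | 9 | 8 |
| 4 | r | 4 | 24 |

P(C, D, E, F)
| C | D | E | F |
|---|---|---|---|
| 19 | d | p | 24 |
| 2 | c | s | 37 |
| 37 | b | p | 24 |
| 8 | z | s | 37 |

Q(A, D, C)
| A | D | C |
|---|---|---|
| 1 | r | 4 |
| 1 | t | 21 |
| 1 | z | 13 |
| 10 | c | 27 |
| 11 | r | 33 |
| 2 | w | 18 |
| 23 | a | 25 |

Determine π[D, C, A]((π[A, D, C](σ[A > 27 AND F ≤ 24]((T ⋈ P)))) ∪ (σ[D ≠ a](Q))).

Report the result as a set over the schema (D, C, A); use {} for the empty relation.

{(b, 37, 37), (c, 27, 10), (d, 19, 37), (r, 33, 11), (r, 4, 1), (t, 21, 1), (w, 18, 2), (z, 13, 1)}

Joining T and P on F, E yields {(24, p, 37, 17, 19, d), (24, p, 37, 17, 37, b), (24, p, 9, 8, 19, d), (24, p, 9, 8, 37, b)}.
σ[A > 27 AND F ≤ 24]: keep tuples satisfying A > 27 AND F ≤ 24 → {(24, p, 37, 17, 19, d), (24, p, 37, 17, 37, b)}
Projecting to A, D, C: {(37, b, 37), (37, d, 19)}
σ[D ≠ a]: keep tuples satisfying D ≠ a → {(1, r, 4), (1, t, 21), (1, z, 13), (10, c, 27), (11, r, 33), (2, w, 18)}
Union: {(37, b, 37), (37, d, 19)} with {(1, r, 4), (1, t, 21), (1, z, 13), (10, c, 27), (11, r, 33), (2, w, 18)} → {(1, r, 4), (1, t, 21), (1, z, 13), (10, c, 27), (11, r, 33), (2, w, 18), (37, b, 37), (37, d, 19)}
Projecting to D, C, A: {(b, 37, 37), (c, 27, 10), (d, 19, 37), (r, 33, 11), (r, 4, 1), (t, 21, 1), (w, 18, 2), (z, 13, 1)}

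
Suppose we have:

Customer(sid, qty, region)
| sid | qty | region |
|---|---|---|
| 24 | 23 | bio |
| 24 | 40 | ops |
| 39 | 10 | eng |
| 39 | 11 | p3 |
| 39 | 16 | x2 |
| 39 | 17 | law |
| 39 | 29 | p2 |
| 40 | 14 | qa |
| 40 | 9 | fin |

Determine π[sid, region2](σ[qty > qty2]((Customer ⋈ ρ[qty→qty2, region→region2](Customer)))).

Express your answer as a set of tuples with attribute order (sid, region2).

{(24, bio), (39, eng), (39, law), (39, p3), (39, x2), (40, fin)}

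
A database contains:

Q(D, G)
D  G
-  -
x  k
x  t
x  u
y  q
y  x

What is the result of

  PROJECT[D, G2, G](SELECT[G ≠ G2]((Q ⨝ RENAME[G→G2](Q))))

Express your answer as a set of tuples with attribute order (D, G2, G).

{(x, k, t), (x, k, u), (x, t, k), (x, t, u), (x, u, k), (x, u, t), (y, q, x), (y, x, q)}

ρ[G→G2]: schema becomes (D, G2); tuples unchanged.
Natural join on D: {(x, k, k), (x, k, t), (x, k, u), (x, t, k), (x, t, t), (x, t, u), (x, u, k), (x, u, t), (x, u, u), (y, q, q), (y, q, x), (y, x, q), (y, x, x)}
Filtering on G ≠ G2 leaves {(x, k, t), (x, k, u), (x, t, k), (x, t, u), (x, u, k), (x, u, t), (y, q, x), (y, x, q)}.
Keep only column(s) D, G2, G: {(x, k, t), (x, k, u), (x, t, k), (x, t, u), (x, u, k), (x, u, t), (y, q, x), (y, x, q)}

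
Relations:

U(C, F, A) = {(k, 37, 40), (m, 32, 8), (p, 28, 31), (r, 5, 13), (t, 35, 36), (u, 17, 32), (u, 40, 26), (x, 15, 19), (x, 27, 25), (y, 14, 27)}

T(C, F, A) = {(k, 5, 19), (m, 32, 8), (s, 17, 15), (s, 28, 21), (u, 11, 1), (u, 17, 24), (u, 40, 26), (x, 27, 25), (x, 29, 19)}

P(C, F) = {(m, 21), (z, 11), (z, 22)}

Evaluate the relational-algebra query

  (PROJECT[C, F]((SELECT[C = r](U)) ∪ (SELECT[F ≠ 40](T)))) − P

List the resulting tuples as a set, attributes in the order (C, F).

σ[C = r]: keep tuples satisfying C = r → {(r, 5, 13)}
σ[F ≠ 40]: keep tuples satisfying F ≠ 40 → {(k, 5, 19), (m, 32, 8), (s, 17, 15), (s, 28, 21), (u, 11, 1), (u, 17, 24), (x, 27, 25), (x, 29, 19)}
Union: {(r, 5, 13)} with {(k, 5, 19), (m, 32, 8), (s, 17, 15), (s, 28, 21), (u, 11, 1), (u, 17, 24), (x, 27, 25), (x, 29, 19)} → {(k, 5, 19), (m, 32, 8), (r, 5, 13), (s, 17, 15), (s, 28, 21), (u, 11, 1), (u, 17, 24), (x, 27, 25), (x, 29, 19)}
Keep only column(s) C, F: {(k, 5), (m, 32), (r, 5), (s, 17), (s, 28), (u, 11), (u, 17), (x, 27), (x, 29)}
Difference: {(k, 5), (m, 32), (r, 5), (s, 17), (s, 28), (u, 11), (u, 17), (x, 27), (x, 29)} with {(m, 21), (z, 11), (z, 22)} → {(k, 5), (m, 32), (r, 5), (s, 17), (s, 28), (u, 11), (u, 17), (x, 27), (x, 29)}

{(k, 5), (m, 32), (r, 5), (s, 17), (s, 28), (u, 11), (u, 17), (x, 27), (x, 29)}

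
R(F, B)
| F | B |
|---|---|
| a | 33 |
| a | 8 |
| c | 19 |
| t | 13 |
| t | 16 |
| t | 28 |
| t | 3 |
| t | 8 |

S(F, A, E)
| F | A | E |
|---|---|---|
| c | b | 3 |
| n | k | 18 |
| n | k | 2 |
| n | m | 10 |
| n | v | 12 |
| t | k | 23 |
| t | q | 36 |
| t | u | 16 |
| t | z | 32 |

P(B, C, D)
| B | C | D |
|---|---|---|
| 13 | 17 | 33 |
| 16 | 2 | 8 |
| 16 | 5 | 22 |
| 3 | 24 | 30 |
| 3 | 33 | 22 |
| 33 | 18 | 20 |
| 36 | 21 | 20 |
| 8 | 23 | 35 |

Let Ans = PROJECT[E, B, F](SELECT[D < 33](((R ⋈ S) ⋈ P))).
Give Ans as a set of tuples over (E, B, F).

R ⋈ S (natural join on F): {(c, 19, b, 3), (t, 13, k, 23), (t, 13, q, 36), (t, 13, u, 16), (t, 13, z, 32), (t, 16, k, 23), (t, 16, q, 36), (t, 16, u, 16), (t, 16, z, 32), (t, 28, k, 23), (t, 28, q, 36), (t, 28, u, 16), (t, 28, z, 32), (t, 3, k, 23), (t, 3, q, 36), (t, 3, u, 16), (t, 3, z, 32), (t, 8, k, 23), (t, 8, q, 36), (t, 8, u, 16), (t, 8, z, 32)}
(R ⋈ S) ⋈ P (natural join on B): {(t, 13, k, 23, 17, 33), (t, 13, q, 36, 17, 33), (t, 13, u, 16, 17, 33), (t, 13, z, 32, 17, 33), (t, 16, k, 23, 2, 8), (t, 16, k, 23, 5, 22), (t, 16, q, 36, 2, 8), (t, 16, q, 36, 5, 22), (t, 16, u, 16, 2, 8), (t, 16, u, 16, 5, 22), (t, 16, z, 32, 2, 8), (t, 16, z, 32, 5, 22), (t, 3, k, 23, 24, 30), (t, 3, k, 23, 33, 22), (t, 3, q, 36, 24, 30), (t, 3, q, 36, 33, 22), (t, 3, u, 16, 24, 30), (t, 3, u, 16, 33, 22), (t, 3, z, 32, 24, 30), (t, 3, z, 32, 33, 22), (t, 8, k, 23, 23, 35), (t, 8, q, 36, 23, 35), (t, 8, u, 16, 23, 35), (t, 8, z, 32, 23, 35)}
Filtering on D < 33 leaves {(t, 16, k, 23, 2, 8), (t, 16, k, 23, 5, 22), (t, 16, q, 36, 2, 8), (t, 16, q, 36, 5, 22), (t, 16, u, 16, 2, 8), (t, 16, u, 16, 5, 22), (t, 16, z, 32, 2, 8), (t, 16, z, 32, 5, 22), (t, 3, k, 23, 24, 30), (t, 3, k, 23, 33, 22), (t, 3, q, 36, 24, 30), (t, 3, q, 36, 33, 22), (t, 3, u, 16, 24, 30), (t, 3, u, 16, 33, 22), (t, 3, z, 32, 24, 30), (t, 3, z, 32, 33, 22)}.
π[E, B, F]: project onto (E, B, F) (8 duplicate(s) eliminated) → {(16, 16, t), (16, 3, t), (23, 16, t), (23, 3, t), (32, 16, t), (32, 3, t), (36, 16, t), (36, 3, t)}

{(16, 16, t), (16, 3, t), (23, 16, t), (23, 3, t), (32, 16, t), (32, 3, t), (36, 16, t), (36, 3, t)}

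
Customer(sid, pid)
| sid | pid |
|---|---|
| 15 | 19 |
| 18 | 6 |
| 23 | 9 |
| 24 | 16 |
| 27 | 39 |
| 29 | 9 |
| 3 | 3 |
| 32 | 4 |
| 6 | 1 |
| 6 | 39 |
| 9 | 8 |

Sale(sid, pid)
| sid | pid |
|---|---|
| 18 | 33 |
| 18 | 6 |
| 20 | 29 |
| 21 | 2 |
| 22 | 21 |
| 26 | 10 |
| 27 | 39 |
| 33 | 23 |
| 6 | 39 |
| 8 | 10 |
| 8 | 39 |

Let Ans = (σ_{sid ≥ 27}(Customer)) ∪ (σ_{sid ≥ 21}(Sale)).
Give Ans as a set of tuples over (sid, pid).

{(21, 2), (22, 21), (26, 10), (27, 39), (29, 9), (32, 4), (33, 23)}

σ[sid ≥ 27]: keep tuples satisfying sid ≥ 27 → {(27, 39), (29, 9), (32, 4)}
σ[sid ≥ 21]: keep tuples satisfying sid ≥ 21 → {(21, 2), (22, 21), (26, 10), (27, 39), (33, 23)}
Union: {(27, 39), (29, 9), (32, 4)} with {(21, 2), (22, 21), (26, 10), (27, 39), (33, 23)} → {(21, 2), (22, 21), (26, 10), (27, 39), (29, 9), (32, 4), (33, 23)}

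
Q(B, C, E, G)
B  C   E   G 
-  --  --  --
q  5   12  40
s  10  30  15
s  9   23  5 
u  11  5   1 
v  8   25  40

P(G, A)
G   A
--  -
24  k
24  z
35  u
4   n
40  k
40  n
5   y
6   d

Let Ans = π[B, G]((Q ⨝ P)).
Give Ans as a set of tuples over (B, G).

Joining Q and P on G yields {(q, 5, 12, 40, k), (q, 5, 12, 40, n), (s, 9, 23, 5, y), (v, 8, 25, 40, k), (v, 8, 25, 40, n)}.
π_{B, G} gives {(q, 40), (s, 5), (v, 40)} (2 duplicate(s) eliminated).

{(q, 40), (s, 5), (v, 40)}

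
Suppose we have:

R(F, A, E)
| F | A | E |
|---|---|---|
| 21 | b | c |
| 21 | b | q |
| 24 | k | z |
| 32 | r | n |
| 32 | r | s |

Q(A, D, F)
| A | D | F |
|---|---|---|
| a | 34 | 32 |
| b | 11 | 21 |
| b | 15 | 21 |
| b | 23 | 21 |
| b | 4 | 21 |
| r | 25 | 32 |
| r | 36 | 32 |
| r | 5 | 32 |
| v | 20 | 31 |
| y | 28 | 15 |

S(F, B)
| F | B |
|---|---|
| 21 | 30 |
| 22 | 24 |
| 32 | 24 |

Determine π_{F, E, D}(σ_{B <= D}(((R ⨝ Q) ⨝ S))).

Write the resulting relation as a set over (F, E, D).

Natural join on F, A: {(21, b, c, 11), (21, b, c, 15), (21, b, c, 23), (21, b, c, 4), (21, b, q, 11), (21, b, q, 15), (21, b, q, 23), (21, b, q, 4), (32, r, n, 25), (32, r, n, 36), (32, r, n, 5), (32, r, s, 25), (32, r, s, 36), (32, r, s, 5)}
Natural join on F: {(21, b, c, 11, 30), (21, b, c, 15, 30), (21, b, c, 23, 30), (21, b, c, 4, 30), (21, b, q, 11, 30), (21, b, q, 15, 30), (21, b, q, 23, 30), (21, b, q, 4, 30), (32, r, n, 25, 24), (32, r, n, 36, 24), (32, r, n, 5, 24), (32, r, s, 25, 24), (32, r, s, 36, 24), (32, r, s, 5, 24)}
Filtering on B <= D leaves {(32, r, n, 25, 24), (32, r, n, 36, 24), (32, r, s, 25, 24), (32, r, s, 36, 24)}.
π_{F, E, D} gives {(32, n, 25), (32, n, 36), (32, s, 25), (32, s, 36)}.

{(32, n, 25), (32, n, 36), (32, s, 25), (32, s, 36)}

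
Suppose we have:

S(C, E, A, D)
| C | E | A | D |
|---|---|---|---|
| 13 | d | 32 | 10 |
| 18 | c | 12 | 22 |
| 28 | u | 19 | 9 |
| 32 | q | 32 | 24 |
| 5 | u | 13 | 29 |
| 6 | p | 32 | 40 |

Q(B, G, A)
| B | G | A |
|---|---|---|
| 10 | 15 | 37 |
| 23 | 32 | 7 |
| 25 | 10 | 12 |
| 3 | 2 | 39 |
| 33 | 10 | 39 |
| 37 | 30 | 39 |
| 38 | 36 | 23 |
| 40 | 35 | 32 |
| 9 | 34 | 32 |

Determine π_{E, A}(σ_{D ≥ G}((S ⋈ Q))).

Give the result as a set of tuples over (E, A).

Joining S and Q on A yields {(13, d, 32, 10, 40, 35), (13, d, 32, 10, 9, 34), (18, c, 12, 22, 25, 10), (32, q, 32, 24, 40, 35), (32, q, 32, 24, 9, 34), (6, p, 32, 40, 40, 35), (6, p, 32, 40, 9, 34)}.
Filtering on D ≥ G leaves {(18, c, 12, 22, 25, 10), (6, p, 32, 40, 40, 35), (6, p, 32, 40, 9, 34)}.
Keep only column(s) E, A (1 duplicate(s) eliminated): {(c, 12), (p, 32)}

{(c, 12), (p, 32)}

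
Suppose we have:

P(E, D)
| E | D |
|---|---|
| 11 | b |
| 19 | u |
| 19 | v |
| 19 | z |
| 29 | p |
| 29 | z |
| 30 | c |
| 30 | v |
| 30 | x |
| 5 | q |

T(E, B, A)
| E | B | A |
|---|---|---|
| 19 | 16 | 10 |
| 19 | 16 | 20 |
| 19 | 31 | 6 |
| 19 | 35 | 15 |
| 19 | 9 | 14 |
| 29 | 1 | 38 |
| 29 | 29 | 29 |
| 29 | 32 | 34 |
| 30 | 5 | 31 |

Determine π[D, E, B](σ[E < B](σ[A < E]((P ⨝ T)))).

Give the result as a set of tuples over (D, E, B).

{(u, 19, 31), (u, 19, 35), (v, 19, 31), (v, 19, 35), (z, 19, 31), (z, 19, 35)}

P ⋈ T (natural join on E): {(19, u, 16, 10), (19, u, 16, 20), (19, u, 31, 6), (19, u, 35, 15), (19, u, 9, 14), (19, v, 16, 10), (19, v, 16, 20), (19, v, 31, 6), (19, v, 35, 15), (19, v, 9, 14), (19, z, 16, 10), (19, z, 16, 20), (19, z, 31, 6), (19, z, 35, 15), (19, z, 9, 14), (29, p, 1, 38), (29, p, 29, 29), (29, p, 32, 34), (29, z, 1, 38), (29, z, 29, 29), (29, z, 32, 34), (30, c, 5, 31), (30, v, 5, 31), (30, x, 5, 31)}
Selection A < E: {(19, u, 16, 10), (19, u, 31, 6), (19, u, 35, 15), (19, u, 9, 14), (19, v, 16, 10), (19, v, 31, 6), (19, v, 35, 15), (19, v, 9, 14), (19, z, 16, 10), (19, z, 31, 6), (19, z, 35, 15), (19, z, 9, 14)}
Selection E < B: {(19, u, 31, 6), (19, u, 35, 15), (19, v, 31, 6), (19, v, 35, 15), (19, z, 31, 6), (19, z, 35, 15)}
π[D, E, B]: project onto (D, E, B) → {(u, 19, 31), (u, 19, 35), (v, 19, 31), (v, 19, 35), (z, 19, 31), (z, 19, 35)}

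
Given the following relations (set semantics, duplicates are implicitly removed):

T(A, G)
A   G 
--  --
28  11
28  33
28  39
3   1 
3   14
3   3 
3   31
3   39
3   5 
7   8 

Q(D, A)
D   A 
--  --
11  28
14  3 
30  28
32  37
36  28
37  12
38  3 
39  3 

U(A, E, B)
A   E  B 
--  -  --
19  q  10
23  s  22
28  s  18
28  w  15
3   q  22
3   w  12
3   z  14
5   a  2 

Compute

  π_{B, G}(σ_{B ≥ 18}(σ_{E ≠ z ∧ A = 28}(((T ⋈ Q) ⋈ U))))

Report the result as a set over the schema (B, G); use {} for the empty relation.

{(18, 11), (18, 33), (18, 39)}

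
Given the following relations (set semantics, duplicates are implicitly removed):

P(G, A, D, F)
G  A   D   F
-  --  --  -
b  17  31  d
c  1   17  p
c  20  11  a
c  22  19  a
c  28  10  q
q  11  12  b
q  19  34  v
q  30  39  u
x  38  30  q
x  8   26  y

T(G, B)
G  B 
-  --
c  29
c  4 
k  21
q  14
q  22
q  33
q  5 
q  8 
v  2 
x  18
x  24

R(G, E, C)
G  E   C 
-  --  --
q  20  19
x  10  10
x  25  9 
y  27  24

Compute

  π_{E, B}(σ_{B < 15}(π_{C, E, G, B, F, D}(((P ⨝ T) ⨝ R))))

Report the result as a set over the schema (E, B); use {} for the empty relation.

P ⋈ T (natural join on G): {(c, 1, 17, p, 29), (c, 1, 17, p, 4), (c, 20, 11, a, 29), (c, 20, 11, a, 4), (c, 22, 19, a, 29), (c, 22, 19, a, 4), (c, 28, 10, q, 29), (c, 28, 10, q, 4), (q, 11, 12, b, 14), (q, 11, 12, b, 22), (q, 11, 12, b, 33), (q, 11, 12, b, 5), (q, 11, 12, b, 8), (q, 19, 34, v, 14), (q, 19, 34, v, 22), (q, 19, 34, v, 33), (q, 19, 34, v, 5), (q, 19, 34, v, 8), (q, 30, 39, u, 14), (q, 30, 39, u, 22), (q, 30, 39, u, 33), (q, 30, 39, u, 5), (q, 30, 39, u, 8), (x, 38, 30, q, 18), (x, 38, 30, q, 24), (x, 8, 26, y, 18), (x, 8, 26, y, 24)}
(P ⨝ T) ⋈ R (natural join on G): {(q, 11, 12, b, 14, 20, 19), (q, 11, 12, b, 22, 20, 19), (q, 11, 12, b, 33, 20, 19), (q, 11, 12, b, 5, 20, 19), (q, 11, 12, b, 8, 20, 19), (q, 19, 34, v, 14, 20, 19), (q, 19, 34, v, 22, 20, 19), (q, 19, 34, v, 33, 20, 19), (q, 19, 34, v, 5, 20, 19), (q, 19, 34, v, 8, 20, 19), (q, 30, 39, u, 14, 20, 19), (q, 30, 39, u, 22, 20, 19), (q, 30, 39, u, 33, 20, 19), (q, 30, 39, u, 5, 20, 19), (q, 30, 39, u, 8, 20, 19), (x, 38, 30, q, 18, 10, 10), (x, 38, 30, q, 18, 25, 9), (x, 38, 30, q, 24, 10, 10), (x, 38, 30, q, 24, 25, 9), (x, 8, 26, y, 18, 10, 10), (x, 8, 26, y, 18, 25, 9), (x, 8, 26, y, 24, 10, 10), (x, 8, 26, y, 24, 25, 9)}
Keep only column(s) C, E, G, B, F, D: {(10, 10, x, 18, q, 30), (10, 10, x, 18, y, 26), (10, 10, x, 24, q, 30), (10, 10, x, 24, y, 26), (19, 20, q, 14, b, 12), (19, 20, q, 14, u, 39), (19, 20, q, 14, v, 34), (19, 20, q, 22, b, 12), (19, 20, q, 22, u, 39), (19, 20, q, 22, v, 34), (19, 20, q, 33, b, 12), (19, 20, q, 33, u, 39), (19, 20, q, 33, v, 34), (19, 20, q, 5, b, 12), (19, 20, q, 5, u, 39), (19, 20, q, 5, v, 34), (19, 20, q, 8, b, 12), (19, 20, q, 8, u, 39), (19, 20, q, 8, v, 34), (9, 25, x, 18, q, 30), (9, 25, x, 18, y, 26), (9, 25, x, 24, q, 30), (9, 25, x, 24, y, 26)}
Selection B < 15: {(19, 20, q, 14, b, 12), (19, 20, q, 14, u, 39), (19, 20, q, 14, v, 34), (19, 20, q, 5, b, 12), (19, 20, q, 5, u, 39), (19, 20, q, 5, v, 34), (19, 20, q, 8, b, 12), (19, 20, q, 8, u, 39), (19, 20, q, 8, v, 34)}
Keep only column(s) E, B (6 duplicate(s) eliminated): {(20, 14), (20, 5), (20, 8)}

{(20, 14), (20, 5), (20, 8)}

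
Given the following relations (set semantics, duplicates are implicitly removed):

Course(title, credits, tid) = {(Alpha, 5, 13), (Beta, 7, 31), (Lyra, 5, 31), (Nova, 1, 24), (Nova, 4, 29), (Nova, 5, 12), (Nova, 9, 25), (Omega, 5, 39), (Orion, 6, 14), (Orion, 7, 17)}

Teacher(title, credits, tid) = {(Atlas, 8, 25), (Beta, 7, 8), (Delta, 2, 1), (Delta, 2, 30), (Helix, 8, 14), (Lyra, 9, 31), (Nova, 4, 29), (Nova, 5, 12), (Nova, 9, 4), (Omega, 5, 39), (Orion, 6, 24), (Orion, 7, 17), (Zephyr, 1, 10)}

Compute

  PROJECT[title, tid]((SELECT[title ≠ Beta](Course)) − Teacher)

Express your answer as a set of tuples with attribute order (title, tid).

{(Alpha, 13), (Lyra, 31), (Nova, 24), (Nova, 25), (Orion, 14)}

Selection title ≠ Beta: {(Alpha, 5, 13), (Lyra, 5, 31), (Nova, 1, 24), (Nova, 4, 29), (Nova, 5, 12), (Nova, 9, 25), (Omega, 5, 39), (Orion, 6, 14), (Orion, 7, 17)}
Difference: {(Alpha, 5, 13), (Lyra, 5, 31), (Nova, 1, 24), (Nova, 4, 29), (Nova, 5, 12), (Nova, 9, 25), (Omega, 5, 39), (Orion, 6, 14), (Orion, 7, 17)} with {(Atlas, 8, 25), (Beta, 7, 8), (Delta, 2, 1), (Delta, 2, 30), (Helix, 8, 14), (Lyra, 9, 31), (Nova, 4, 29), (Nova, 5, 12), (Nova, 9, 4), (Omega, 5, 39), (Orion, 6, 24), (Orion, 7, 17), (Zephyr, 1, 10)} → {(Alpha, 5, 13), (Lyra, 5, 31), (Nova, 1, 24), (Nova, 9, 25), (Orion, 6, 14)}
Projecting to title, tid: {(Alpha, 13), (Lyra, 31), (Nova, 24), (Nova, 25), (Orion, 14)}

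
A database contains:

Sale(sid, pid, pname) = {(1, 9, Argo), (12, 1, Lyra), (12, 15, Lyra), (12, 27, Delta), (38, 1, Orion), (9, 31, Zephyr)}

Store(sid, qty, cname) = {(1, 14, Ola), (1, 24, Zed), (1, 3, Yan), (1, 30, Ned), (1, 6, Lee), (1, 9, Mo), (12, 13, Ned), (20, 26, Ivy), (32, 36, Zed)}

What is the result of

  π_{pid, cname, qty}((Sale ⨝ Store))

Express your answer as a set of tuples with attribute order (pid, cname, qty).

{(1, Ned, 13), (15, Ned, 13), (27, Ned, 13), (9, Lee, 6), (9, Mo, 9), (9, Ned, 30), (9, Ola, 14), (9, Yan, 3), (9, Zed, 24)}

Natural join on sid: {(1, 9, Argo, 14, Ola), (1, 9, Argo, 24, Zed), (1, 9, Argo, 3, Yan), (1, 9, Argo, 30, Ned), (1, 9, Argo, 6, Lee), (1, 9, Argo, 9, Mo), (12, 1, Lyra, 13, Ned), (12, 15, Lyra, 13, Ned), (12, 27, Delta, 13, Ned)}
Keep only column(s) pid, cname, qty: {(1, Ned, 13), (15, Ned, 13), (27, Ned, 13), (9, Lee, 6), (9, Mo, 9), (9, Ned, 30), (9, Ola, 14), (9, Yan, 3), (9, Zed, 24)}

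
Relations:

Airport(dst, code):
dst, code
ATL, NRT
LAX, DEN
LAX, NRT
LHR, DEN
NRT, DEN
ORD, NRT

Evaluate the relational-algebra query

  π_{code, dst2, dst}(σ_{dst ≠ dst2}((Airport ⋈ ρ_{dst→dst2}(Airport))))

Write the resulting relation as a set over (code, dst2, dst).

ρ[dst→dst2]: schema becomes (dst2, code); tuples unchanged.
Natural join on code: {(ATL, NRT, ATL), (ATL, NRT, LAX), (ATL, NRT, ORD), (LAX, DEN, LAX), (LAX, DEN, LHR), (LAX, DEN, NRT), (LAX, NRT, ATL), (LAX, NRT, LAX), (LAX, NRT, ORD), (LHR, DEN, LAX), (LHR, DEN, LHR), (LHR, DEN, NRT), (NRT, DEN, LAX), (NRT, DEN, LHR), (NRT, DEN, NRT), (ORD, NRT, ATL), (ORD, NRT, LAX), (ORD, NRT, ORD)}
σ[dst ≠ dst2]: keep tuples satisfying dst ≠ dst2 → {(ATL, NRT, LAX), (ATL, NRT, ORD), (LAX, DEN, LHR), (LAX, DEN, NRT), (LAX, NRT, ATL), (LAX, NRT, ORD), (LHR, DEN, LAX), (LHR, DEN, NRT), (NRT, DEN, LAX), (NRT, DEN, LHR), (ORD, NRT, ATL), (ORD, NRT, LAX)}
Keep only column(s) code, dst2, dst: {(DEN, LAX, LHR), (DEN, LAX, NRT), (DEN, LHR, LAX), (DEN, LHR, NRT), (DEN, NRT, LAX), (DEN, NRT, LHR), (NRT, ATL, LAX), (NRT, ATL, ORD), (NRT, LAX, ATL), (NRT, LAX, ORD), (NRT, ORD, ATL), (NRT, ORD, LAX)}

{(DEN, LAX, LHR), (DEN, LAX, NRT), (DEN, LHR, LAX), (DEN, LHR, NRT), (DEN, NRT, LAX), (DEN, NRT, LHR), (NRT, ATL, LAX), (NRT, ATL, ORD), (NRT, LAX, ATL), (NRT, LAX, ORD), (NRT, ORD, ATL), (NRT, ORD, LAX)}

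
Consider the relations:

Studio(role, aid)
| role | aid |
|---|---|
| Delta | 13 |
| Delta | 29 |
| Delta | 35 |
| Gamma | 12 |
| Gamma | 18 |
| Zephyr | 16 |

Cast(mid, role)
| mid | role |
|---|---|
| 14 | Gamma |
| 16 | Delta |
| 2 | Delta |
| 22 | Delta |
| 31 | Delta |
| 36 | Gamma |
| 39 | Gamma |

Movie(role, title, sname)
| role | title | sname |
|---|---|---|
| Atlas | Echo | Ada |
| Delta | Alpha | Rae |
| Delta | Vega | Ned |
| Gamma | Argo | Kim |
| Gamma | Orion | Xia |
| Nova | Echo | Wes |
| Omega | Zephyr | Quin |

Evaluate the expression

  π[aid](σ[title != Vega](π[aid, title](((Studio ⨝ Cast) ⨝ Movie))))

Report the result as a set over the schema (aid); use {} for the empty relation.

Natural join on role: {(Delta, 13, 16), (Delta, 13, 2), (Delta, 13, 22), (Delta, 13, 31), (Delta, 29, 16), (Delta, 29, 2), (Delta, 29, 22), (Delta, 29, 31), (Delta, 35, 16), (Delta, 35, 2), (Delta, 35, 22), (Delta, 35, 31), (Gamma, 12, 14), (Gamma, 12, 36), (Gamma, 12, 39), (Gamma, 18, 14), (Gamma, 18, 36), (Gamma, 18, 39)}
Natural join on role: {(Delta, 13, 16, Alpha, Rae), (Delta, 13, 16, Vega, Ned), (Delta, 13, 2, Alpha, Rae), (Delta, 13, 2, Vega, Ned), (Delta, 13, 22, Alpha, Rae), (Delta, 13, 22, Vega, Ned), (Delta, 13, 31, Alpha, Rae), (Delta, 13, 31, Vega, Ned), (Delta, 29, 16, Alpha, Rae), (Delta, 29, 16, Vega, Ned), (Delta, 29, 2, Alpha, Rae), (Delta, 29, 2, Vega, Ned), (Delta, 29, 22, Alpha, Rae), (Delta, 29, 22, Vega, Ned), (Delta, 29, 31, Alpha, Rae), (Delta, 29, 31, Vega, Ned), (Delta, 35, 16, Alpha, Rae), (Delta, 35, 16, Vega, Ned), (Delta, 35, 2, Alpha, Rae), (Delta, 35, 2, Vega, Ned), (Delta, 35, 22, Alpha, Rae), (Delta, 35, 22, Vega, Ned), (Delta, 35, 31, Alpha, Rae), (Delta, 35, 31, Vega, Ned), (Gamma, 12, 14, Argo, Kim), (Gamma, 12, 14, Orion, Xia), (Gamma, 12, 36, Argo, Kim), (Gamma, 12, 36, Orion, Xia), (Gamma, 12, 39, Argo, Kim), (Gamma, 12, 39, Orion, Xia), (Gamma, 18, 14, Argo, Kim), (Gamma, 18, 14, Orion, Xia), (Gamma, 18, 36, Argo, Kim), (Gamma, 18, 36, Orion, Xia), (Gamma, 18, 39, Argo, Kim), (Gamma, 18, 39, Orion, Xia)}
π_{aid, title} gives {(12, Argo), (12, Orion), (13, Alpha), (13, Vega), (18, Argo), (18, Orion), (29, Alpha), (29, Vega), (35, Alpha), (35, Vega)} (26 duplicate(s) eliminated).
Selection title != Vega: {(12, Argo), (12, Orion), (13, Alpha), (18, Argo), (18, Orion), (29, Alpha), (35, Alpha)}
π_{aid} gives {12, 13, 18, 29, 35} (2 duplicate(s) eliminated).

{12, 13, 18, 29, 35}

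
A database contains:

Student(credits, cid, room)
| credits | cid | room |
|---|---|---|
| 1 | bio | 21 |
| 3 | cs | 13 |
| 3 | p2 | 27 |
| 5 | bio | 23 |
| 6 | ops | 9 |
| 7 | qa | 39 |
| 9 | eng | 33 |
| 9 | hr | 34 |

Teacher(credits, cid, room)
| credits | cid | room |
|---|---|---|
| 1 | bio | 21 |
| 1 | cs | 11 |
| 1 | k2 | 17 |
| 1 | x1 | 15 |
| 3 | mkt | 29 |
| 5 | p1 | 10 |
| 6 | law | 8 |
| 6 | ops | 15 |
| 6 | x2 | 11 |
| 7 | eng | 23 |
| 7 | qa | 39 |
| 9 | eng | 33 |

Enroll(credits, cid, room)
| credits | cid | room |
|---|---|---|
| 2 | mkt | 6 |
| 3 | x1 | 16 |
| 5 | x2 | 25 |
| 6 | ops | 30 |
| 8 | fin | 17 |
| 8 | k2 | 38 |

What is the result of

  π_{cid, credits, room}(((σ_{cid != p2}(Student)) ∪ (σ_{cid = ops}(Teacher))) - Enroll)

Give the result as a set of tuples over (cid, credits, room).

{(bio, 1, 21), (bio, 5, 23), (cs, 3, 13), (eng, 9, 33), (hr, 9, 34), (ops, 6, 15), (ops, 6, 9), (qa, 7, 39)}

Apply σ_{cid != p2}; surviving tuples: {(1, bio, 21), (3, cs, 13), (5, bio, 23), (6, ops, 9), (7, qa, 39), (9, eng, 33), (9, hr, 34)}
Apply σ_{cid = ops}; surviving tuples: {(6, ops, 15)}
Union: {(1, bio, 21), (3, cs, 13), (5, bio, 23), (6, ops, 9), (7, qa, 39), (9, eng, 33), (9, hr, 34)} with {(6, ops, 15)} → {(1, bio, 21), (3, cs, 13), (5, bio, 23), (6, ops, 15), (6, ops, 9), (7, qa, 39), (9, eng, 33), (9, hr, 34)}
Difference: {(1, bio, 21), (3, cs, 13), (5, bio, 23), (6, ops, 15), (6, ops, 9), (7, qa, 39), (9, eng, 33), (9, hr, 34)} with {(2, mkt, 6), (3, x1, 16), (5, x2, 25), (6, ops, 30), (8, fin, 17), (8, k2, 38)} → {(1, bio, 21), (3, cs, 13), (5, bio, 23), (6, ops, 15), (6, ops, 9), (7, qa, 39), (9, eng, 33), (9, hr, 34)}
π[cid, credits, room]: project onto (cid, credits, room) → {(bio, 1, 21), (bio, 5, 23), (cs, 3, 13), (eng, 9, 33), (hr, 9, 34), (ops, 6, 15), (ops, 6, 9), (qa, 7, 39)}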